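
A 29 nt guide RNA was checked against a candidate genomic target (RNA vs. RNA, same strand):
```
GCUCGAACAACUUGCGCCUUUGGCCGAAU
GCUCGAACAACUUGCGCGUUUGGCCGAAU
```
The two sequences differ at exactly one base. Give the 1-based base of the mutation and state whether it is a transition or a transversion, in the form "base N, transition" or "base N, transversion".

base 18, transversion

The sequences differ only at base 18: C→G (pyrimidine→purine), a transversion.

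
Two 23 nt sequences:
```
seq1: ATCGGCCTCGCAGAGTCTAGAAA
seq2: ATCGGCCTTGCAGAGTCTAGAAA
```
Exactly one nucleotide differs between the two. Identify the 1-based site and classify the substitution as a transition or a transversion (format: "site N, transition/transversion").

site 9, transition

Site 9 changes C→T. C is a pyrimidine and T is a pyrimidine, so this is a transition.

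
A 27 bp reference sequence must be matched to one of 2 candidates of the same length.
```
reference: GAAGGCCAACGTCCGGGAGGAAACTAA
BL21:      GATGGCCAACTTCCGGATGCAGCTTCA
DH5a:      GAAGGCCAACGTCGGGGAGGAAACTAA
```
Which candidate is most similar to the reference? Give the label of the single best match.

DH5a

BL21 differs at 9 positions; DH5a differs at 1 position. The closest is DH5a.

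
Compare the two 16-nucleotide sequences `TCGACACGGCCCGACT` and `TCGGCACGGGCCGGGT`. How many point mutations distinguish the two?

The sequences differ at sites 4, 10, 14, 15 (1-based) — 4 in total.

4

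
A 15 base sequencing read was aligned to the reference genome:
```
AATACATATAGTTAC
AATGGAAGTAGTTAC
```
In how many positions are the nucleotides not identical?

4

Mismatches (1-based): position 4: A→G; position 5: C→G; position 7: T→A; position 8: A→G.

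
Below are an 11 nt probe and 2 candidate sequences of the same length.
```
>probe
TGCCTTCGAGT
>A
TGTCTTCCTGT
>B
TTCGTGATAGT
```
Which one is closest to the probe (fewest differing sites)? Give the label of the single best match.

A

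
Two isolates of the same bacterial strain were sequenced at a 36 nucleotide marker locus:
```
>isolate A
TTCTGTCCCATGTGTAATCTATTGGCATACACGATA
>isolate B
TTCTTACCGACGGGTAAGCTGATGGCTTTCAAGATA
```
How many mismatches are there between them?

11

Comparing position by position, 11 positions differ: 5 (G/T), 6 (T/A), 9 (C/G), 11 (T/C), 13 (T/G), 18 (T/G), 21 (A/G), 22 (T/A), 27 (A/T), 29 (A/T), 32 (C/A).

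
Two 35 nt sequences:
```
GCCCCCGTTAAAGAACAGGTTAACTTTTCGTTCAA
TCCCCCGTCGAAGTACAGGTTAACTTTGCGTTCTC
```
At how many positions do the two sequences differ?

7

Comparing position by position, 7 positions differ: 1 (G/T), 9 (T/C), 10 (A/G), 14 (A/T), 28 (T/G), 34 (A/T), 35 (A/C).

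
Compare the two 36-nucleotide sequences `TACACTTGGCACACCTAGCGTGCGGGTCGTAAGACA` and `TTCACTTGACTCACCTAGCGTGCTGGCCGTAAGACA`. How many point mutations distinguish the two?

5

The sequences differ at sites 2, 9, 11, 24, 27 (1-based) — 5 in total.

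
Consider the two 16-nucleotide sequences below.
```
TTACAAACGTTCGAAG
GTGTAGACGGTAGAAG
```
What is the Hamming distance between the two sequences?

The sequences differ at sites 1, 3, 4, 6, 10, 12 (1-based) — 6 in total.

6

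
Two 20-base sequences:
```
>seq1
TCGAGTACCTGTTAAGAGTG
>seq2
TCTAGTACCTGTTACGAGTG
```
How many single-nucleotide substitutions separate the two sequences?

2

Comparing position by position, 2 positions differ: 3 (G/T), 15 (A/C).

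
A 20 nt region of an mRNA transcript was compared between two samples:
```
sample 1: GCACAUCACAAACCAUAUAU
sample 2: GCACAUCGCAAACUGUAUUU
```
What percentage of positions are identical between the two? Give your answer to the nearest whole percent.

80%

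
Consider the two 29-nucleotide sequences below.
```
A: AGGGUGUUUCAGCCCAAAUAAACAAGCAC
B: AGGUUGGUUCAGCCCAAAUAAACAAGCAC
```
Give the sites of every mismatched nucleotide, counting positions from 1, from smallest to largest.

4, 7

Scanning 1-based: 4: G/U; 7: U/G.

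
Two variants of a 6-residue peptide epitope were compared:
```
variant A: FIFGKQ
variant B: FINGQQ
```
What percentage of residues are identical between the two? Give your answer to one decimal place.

Mismatches at positions 3, 5 (1-based): 2 of 6.
Identical positions: 4/6 = 66.67% → 66.7%.

66.7%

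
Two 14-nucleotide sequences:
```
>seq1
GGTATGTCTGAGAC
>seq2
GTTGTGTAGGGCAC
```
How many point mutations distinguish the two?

The sequences differ at bases 2, 4, 8, 9, 11, 12 (1-based) — 6 in total.

6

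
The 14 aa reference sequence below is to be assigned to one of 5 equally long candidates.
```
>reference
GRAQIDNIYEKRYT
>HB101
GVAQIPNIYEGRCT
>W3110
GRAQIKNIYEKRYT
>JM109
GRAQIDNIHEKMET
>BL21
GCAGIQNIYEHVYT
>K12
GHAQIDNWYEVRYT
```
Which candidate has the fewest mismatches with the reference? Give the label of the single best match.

HB101 differs at 4 positions; W3110 differs at 1 position; JM109 differs at 3 positions; BL21 differs at 5 positions; K12 differs at 3 positions. The closest is W3110.

W3110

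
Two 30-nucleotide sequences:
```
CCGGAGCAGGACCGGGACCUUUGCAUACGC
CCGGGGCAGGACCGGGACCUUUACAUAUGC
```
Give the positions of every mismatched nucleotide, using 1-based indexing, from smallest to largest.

Scanning 1-based: 5: A/G; 23: G/A; 28: C/U.

5, 23, 28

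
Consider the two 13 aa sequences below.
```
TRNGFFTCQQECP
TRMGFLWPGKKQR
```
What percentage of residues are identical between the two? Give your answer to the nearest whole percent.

9 positions differ (3, 6, 7, 8, 9, 10, 11, 12, 13), so 4 of 13 match: 4/13 = 30.77%.

31%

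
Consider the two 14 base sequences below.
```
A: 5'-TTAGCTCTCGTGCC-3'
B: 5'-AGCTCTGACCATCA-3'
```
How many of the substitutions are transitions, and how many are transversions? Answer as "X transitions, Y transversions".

Transitions (purine↔purine or pyrimidine↔pyrimidine): none.
Transversions (purine↔pyrimidine): 1 T→A, 2 T→G, 3 A→C, 4 G→T, 7 C→G, 8 T→A, 10 G→C, 11 T→A, 12 G→T, 14 C→A.

0 transitions, 10 transversions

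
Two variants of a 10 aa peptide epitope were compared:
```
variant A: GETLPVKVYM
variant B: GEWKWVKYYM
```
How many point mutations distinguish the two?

4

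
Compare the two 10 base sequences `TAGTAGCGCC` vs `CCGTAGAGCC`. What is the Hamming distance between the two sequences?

Comparing position by position, 3 positions differ: 1 (T/C), 2 (A/C), 7 (C/A).

3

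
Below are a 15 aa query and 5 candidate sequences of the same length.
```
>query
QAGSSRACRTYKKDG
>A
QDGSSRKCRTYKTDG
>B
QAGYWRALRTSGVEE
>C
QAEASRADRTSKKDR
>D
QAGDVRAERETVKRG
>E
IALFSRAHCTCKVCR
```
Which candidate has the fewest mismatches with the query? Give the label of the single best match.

A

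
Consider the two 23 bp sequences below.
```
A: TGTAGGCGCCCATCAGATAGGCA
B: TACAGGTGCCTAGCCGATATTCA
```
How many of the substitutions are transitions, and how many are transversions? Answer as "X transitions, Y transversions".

4 transitions, 4 transversions

Transitions (purine↔purine or pyrimidine↔pyrimidine): 2 G→A, 3 T→C, 7 C→T, 11 C→T.
Transversions (purine↔pyrimidine): 13 T→G, 15 A→C, 20 G→T, 21 G→T.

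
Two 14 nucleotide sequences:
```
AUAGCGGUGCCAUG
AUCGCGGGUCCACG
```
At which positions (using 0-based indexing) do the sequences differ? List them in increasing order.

2, 7, 8, 12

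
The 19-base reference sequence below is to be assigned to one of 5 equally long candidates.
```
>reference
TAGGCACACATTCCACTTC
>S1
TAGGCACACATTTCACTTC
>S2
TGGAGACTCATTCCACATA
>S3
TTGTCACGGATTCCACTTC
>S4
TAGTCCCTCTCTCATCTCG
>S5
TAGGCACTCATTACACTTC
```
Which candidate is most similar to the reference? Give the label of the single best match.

S1 differs at 1 site; S2 differs at 6 sites; S3 differs at 4 sites; S4 differs at 9 sites; S5 differs at 2 sites. The closest is S1.

S1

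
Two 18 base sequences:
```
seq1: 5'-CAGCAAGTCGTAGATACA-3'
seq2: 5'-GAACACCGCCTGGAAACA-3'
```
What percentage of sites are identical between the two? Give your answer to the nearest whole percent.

Mismatches at positions 1, 3, 6, 7, 8, 10, 12, 15 (1-based): 8 of 18.
Identical positions: 10/18 = 55.56% → 56%.

56%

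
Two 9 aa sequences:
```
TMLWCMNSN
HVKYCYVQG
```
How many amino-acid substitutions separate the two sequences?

8

The sequences differ at positions 1, 2, 3, 4, 6, 7, 8, 9 (1-based) — 8 in total.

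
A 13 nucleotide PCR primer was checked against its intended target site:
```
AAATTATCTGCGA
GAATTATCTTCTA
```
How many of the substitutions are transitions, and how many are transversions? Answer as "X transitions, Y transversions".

Mismatches (1-based):
site 1: A→G (purine→purine, transition)
site 10: G→T (purine→pyrimidine, transversion)
site 12: G→T (purine→pyrimidine, transversion)

1 transition, 2 transversions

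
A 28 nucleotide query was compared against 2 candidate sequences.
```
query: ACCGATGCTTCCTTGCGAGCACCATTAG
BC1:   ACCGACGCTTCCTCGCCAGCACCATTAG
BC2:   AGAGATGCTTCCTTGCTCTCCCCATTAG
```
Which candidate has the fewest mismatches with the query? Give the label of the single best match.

BC1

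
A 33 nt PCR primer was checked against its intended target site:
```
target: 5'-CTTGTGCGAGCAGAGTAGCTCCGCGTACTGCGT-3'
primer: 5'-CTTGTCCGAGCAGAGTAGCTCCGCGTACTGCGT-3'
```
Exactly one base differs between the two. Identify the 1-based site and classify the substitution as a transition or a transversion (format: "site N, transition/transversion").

The sequences differ only at site 6: G→C (purine→pyrimidine), a transversion.

site 6, transversion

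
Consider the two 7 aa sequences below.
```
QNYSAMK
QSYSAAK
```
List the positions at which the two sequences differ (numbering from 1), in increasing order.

Scanning 1-based: 2: N/S; 6: M/A.

2, 6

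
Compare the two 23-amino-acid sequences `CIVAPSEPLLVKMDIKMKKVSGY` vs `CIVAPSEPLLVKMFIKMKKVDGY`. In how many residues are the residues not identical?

Mismatches (1-based): residue 14: D→F; residue 21: S→D.

2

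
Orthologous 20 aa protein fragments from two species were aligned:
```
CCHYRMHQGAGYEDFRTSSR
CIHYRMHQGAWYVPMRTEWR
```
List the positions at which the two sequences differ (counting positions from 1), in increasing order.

2, 11, 13, 14, 15, 18, 19

Differences at position 2 (C→I), position 11 (G→W), position 13 (E→V), position 14 (D→P), position 15 (F→M), position 18 (S→E), position 19 (S→W).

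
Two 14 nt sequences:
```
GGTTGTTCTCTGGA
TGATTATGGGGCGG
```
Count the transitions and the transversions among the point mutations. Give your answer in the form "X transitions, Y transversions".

1 transition, 9 transversions

Transitions (purine↔purine or pyrimidine↔pyrimidine): 14 A→G.
Transversions (purine↔pyrimidine): 1 G→T, 3 T→A, 5 G→T, 6 T→A, 8 C→G, 9 T→G, 10 C→G, 11 T→G, 12 G→C.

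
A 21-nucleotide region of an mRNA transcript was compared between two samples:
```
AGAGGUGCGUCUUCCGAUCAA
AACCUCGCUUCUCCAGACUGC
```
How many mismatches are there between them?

The sequences differ at positions 2, 3, 4, 5, 6, 9, 13, 15, 18, 19, 20, 21 (1-based) — 12 in total.

12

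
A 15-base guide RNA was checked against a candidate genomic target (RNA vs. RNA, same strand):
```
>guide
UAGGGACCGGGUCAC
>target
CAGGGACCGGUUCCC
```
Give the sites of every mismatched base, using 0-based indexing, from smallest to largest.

0, 10, 13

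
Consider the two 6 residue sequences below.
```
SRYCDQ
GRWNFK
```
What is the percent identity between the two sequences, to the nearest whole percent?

17%

5 positions differ (1, 3, 4, 5, 6), so 1 of 6 match: 1/6 = 16.67%.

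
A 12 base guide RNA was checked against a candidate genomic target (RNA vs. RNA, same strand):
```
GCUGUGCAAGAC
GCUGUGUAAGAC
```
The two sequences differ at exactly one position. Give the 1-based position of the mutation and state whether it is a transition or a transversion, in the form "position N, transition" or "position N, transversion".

Position 7 changes C→U. C is a pyrimidine and U is a pyrimidine, so this is a transition.

position 7, transition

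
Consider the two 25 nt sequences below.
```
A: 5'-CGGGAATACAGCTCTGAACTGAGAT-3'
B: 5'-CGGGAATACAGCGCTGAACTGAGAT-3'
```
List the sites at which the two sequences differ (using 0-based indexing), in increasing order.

Differences at site 12 (T→G).

12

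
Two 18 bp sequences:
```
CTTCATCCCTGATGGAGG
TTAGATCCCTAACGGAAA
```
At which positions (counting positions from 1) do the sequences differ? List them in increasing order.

Differences at position 1 (C→T), position 3 (T→A), position 4 (C→G), position 11 (G→A), position 13 (T→C), position 17 (G→A), position 18 (G→A).

1, 3, 4, 11, 13, 17, 18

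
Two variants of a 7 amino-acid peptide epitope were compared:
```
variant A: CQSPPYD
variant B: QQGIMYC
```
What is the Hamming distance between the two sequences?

Comparing position by position, 5 residues differ: 1 (C/Q), 3 (S/G), 4 (P/I), 5 (P/M), 7 (D/C).

5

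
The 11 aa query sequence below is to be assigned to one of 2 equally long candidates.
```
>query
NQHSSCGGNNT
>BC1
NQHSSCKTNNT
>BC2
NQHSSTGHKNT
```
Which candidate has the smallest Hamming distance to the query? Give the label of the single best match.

BC1 differs at 2 residues; BC2 differs at 3 residues. The closest is BC1.

BC1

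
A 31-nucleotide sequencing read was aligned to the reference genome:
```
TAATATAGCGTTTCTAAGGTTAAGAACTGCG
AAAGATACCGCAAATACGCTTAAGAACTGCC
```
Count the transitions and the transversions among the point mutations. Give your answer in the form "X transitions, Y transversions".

Mismatches (1-based):
position 1: T→A (pyrimidine→purine, transversion)
position 4: T→G (pyrimidine→purine, transversion)
position 8: G→C (purine→pyrimidine, transversion)
position 11: T→C (pyrimidine→pyrimidine, transition)
position 12: T→A (pyrimidine→purine, transversion)
position 13: T→A (pyrimidine→purine, transversion)
position 14: C→A (pyrimidine→purine, transversion)
position 17: A→C (purine→pyrimidine, transversion)
position 19: G→C (purine→pyrimidine, transversion)
position 31: G→C (purine→pyrimidine, transversion)

1 transition, 9 transversions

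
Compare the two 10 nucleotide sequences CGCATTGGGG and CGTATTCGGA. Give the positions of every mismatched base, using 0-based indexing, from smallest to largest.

Scanning 0-based: 2: C/T; 6: G/C; 9: G/A.

2, 6, 9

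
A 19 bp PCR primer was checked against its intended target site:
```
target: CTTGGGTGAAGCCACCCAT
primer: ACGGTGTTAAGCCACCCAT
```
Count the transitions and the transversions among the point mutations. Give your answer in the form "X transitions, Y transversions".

Mismatches (1-based):
position 1: C→A (pyrimidine→purine, transversion)
position 2: T→C (pyrimidine→pyrimidine, transition)
position 3: T→G (pyrimidine→purine, transversion)
position 5: G→T (purine→pyrimidine, transversion)
position 8: G→T (purine→pyrimidine, transversion)

1 transition, 4 transversions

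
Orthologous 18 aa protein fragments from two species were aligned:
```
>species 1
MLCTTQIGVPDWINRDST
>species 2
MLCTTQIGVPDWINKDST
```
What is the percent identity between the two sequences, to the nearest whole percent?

94%

Mismatch at position 15 (1-based): 1 of 18.
Identical positions: 17/18 = 94.44% → 94%.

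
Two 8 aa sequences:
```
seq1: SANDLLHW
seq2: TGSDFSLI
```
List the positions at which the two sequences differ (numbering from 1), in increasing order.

1, 2, 3, 5, 6, 7, 8

Differences at position 1 (S→T), position 2 (A→G), position 3 (N→S), position 5 (L→F), position 6 (L→S), position 7 (H→L), position 8 (W→I).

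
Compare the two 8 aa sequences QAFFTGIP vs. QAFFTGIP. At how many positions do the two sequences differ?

The two sequences are identical at every position.

0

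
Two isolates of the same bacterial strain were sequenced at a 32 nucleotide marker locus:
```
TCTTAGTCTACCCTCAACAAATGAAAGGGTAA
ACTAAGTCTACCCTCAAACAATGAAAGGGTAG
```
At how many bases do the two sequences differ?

Comparing position by position, 5 bases differ: 1 (T/A), 4 (T/A), 18 (C/A), 19 (A/C), 32 (A/G).

5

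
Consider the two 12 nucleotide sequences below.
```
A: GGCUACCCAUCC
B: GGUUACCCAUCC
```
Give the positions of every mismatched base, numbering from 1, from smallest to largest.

3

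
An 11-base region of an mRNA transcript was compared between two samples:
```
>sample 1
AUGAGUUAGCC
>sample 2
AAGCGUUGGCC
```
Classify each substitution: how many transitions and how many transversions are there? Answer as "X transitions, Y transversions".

1 transition, 2 transversions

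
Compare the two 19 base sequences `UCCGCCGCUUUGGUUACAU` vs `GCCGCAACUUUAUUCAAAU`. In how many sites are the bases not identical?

7

The sequences differ at sites 1, 6, 7, 12, 13, 15, 17 (1-based) — 7 in total.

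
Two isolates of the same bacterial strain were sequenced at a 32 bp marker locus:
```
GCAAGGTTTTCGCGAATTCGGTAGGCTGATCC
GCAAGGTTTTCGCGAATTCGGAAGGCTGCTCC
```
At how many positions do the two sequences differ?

2

Mismatches (1-based): position 22: T→A; position 29: A→C.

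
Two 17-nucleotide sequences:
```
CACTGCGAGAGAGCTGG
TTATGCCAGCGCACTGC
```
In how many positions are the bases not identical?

8

Comparing position by position, 8 positions differ: 1 (C/T), 2 (A/T), 3 (C/A), 7 (G/C), 10 (A/C), 12 (A/C), 13 (G/A), 17 (G/C).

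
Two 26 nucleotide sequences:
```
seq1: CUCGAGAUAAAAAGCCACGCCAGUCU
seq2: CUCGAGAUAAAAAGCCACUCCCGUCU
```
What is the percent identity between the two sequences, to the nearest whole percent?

Mismatches at positions 19, 22 (1-based): 2 of 26.
Identical positions: 24/26 = 92.31% → 92%.

92%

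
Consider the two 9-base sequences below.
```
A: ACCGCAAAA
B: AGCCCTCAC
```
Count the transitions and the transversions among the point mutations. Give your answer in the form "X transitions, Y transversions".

0 transitions, 5 transversions

Mismatches (1-based):
position 2: C→G (pyrimidine→purine, transversion)
position 4: G→C (purine→pyrimidine, transversion)
position 6: A→T (purine→pyrimidine, transversion)
position 7: A→C (purine→pyrimidine, transversion)
position 9: A→C (purine→pyrimidine, transversion)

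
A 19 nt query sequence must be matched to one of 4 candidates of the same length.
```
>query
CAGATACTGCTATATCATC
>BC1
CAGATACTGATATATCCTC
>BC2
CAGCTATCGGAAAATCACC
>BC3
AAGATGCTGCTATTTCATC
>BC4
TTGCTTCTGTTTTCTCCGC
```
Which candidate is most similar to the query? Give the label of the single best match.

BC1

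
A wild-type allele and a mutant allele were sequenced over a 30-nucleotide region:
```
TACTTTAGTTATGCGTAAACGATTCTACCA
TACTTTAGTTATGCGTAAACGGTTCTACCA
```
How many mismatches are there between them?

Mismatches (1-based): position 22: A→G.

1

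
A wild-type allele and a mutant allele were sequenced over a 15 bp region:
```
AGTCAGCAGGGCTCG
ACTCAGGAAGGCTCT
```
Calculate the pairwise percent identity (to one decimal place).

4 positions differ (2, 7, 9, 15), so 11 of 15 match: 11/15 = 73.33%.

73.3%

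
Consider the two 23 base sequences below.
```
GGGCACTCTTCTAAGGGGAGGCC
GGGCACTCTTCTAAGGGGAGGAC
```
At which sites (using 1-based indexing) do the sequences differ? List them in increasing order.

22

Differences at site 22 (C→A).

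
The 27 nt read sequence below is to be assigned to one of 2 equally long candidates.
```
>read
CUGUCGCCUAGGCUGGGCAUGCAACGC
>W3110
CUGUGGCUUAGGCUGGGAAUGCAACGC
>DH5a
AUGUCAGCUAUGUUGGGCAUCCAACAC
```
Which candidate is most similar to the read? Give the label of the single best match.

W3110

W3110 differs at 3 bases; DH5a differs at 7 bases. The closest is W3110.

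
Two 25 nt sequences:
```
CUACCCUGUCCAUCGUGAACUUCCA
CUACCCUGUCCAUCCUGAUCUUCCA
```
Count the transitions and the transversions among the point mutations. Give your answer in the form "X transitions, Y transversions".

0 transitions, 2 transversions

Mismatches (1-based):
base 15: G→C (purine→pyrimidine, transversion)
base 19: A→U (purine→pyrimidine, transversion)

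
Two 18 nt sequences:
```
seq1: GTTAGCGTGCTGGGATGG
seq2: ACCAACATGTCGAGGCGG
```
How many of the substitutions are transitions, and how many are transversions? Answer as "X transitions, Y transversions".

10 transitions, 0 transversions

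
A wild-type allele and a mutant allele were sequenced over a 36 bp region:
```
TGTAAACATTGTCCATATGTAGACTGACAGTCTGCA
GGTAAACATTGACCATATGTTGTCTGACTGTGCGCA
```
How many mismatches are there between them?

7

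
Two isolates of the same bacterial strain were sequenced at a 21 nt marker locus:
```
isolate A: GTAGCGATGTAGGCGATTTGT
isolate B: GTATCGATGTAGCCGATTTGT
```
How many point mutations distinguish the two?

Mismatches (1-based): base 4: G→T; base 13: G→C.

2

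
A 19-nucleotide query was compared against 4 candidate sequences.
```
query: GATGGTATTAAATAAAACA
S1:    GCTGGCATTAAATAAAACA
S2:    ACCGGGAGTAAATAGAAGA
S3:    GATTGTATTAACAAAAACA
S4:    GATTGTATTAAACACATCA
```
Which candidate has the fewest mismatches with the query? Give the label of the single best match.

S1

S1 differs at 2 positions; S2 differs at 7 positions; S3 differs at 3 positions; S4 differs at 4 positions. The closest is S1.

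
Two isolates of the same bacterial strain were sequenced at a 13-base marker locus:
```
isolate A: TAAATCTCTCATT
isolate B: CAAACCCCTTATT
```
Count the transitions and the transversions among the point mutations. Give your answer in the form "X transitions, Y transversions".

Mismatches (1-based):
base 1: T→C (pyrimidine→pyrimidine, transition)
base 5: T→C (pyrimidine→pyrimidine, transition)
base 7: T→C (pyrimidine→pyrimidine, transition)
base 10: C→T (pyrimidine→pyrimidine, transition)

4 transitions, 0 transversions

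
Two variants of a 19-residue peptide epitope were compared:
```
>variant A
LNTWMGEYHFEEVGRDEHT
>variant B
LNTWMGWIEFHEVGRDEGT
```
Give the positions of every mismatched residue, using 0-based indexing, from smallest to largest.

6, 7, 8, 10, 17

Scanning 0-based: 6: E/W; 7: Y/I; 8: H/E; 10: E/H; 17: H/G.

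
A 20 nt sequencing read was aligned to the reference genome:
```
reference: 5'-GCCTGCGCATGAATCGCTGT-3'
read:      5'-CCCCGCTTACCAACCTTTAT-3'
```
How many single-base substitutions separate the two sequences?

10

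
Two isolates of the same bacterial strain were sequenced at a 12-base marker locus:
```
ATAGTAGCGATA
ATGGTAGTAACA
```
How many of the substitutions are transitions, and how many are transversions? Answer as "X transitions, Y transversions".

4 transitions, 0 transversions

Mismatches (1-based):
base 3: A→G (purine→purine, transition)
base 8: C→T (pyrimidine→pyrimidine, transition)
base 9: G→A (purine→purine, transition)
base 11: T→C (pyrimidine→pyrimidine, transition)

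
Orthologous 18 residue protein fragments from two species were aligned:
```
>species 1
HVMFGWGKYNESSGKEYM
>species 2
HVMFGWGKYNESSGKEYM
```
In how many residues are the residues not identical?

The two sequences are identical at every position.

0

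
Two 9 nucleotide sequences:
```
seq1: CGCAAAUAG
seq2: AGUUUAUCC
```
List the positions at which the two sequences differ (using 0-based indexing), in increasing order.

0, 2, 3, 4, 7, 8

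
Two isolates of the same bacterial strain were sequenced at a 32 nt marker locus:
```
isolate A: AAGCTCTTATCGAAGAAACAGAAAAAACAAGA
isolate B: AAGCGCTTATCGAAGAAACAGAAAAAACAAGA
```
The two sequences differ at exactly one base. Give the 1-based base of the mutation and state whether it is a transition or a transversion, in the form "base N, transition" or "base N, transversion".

base 5, transversion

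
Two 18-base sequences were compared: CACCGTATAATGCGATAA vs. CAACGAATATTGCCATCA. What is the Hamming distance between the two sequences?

Mismatches (1-based): site 3: C→A; site 6: T→A; site 10: A→T; site 14: G→C; site 17: A→C.

5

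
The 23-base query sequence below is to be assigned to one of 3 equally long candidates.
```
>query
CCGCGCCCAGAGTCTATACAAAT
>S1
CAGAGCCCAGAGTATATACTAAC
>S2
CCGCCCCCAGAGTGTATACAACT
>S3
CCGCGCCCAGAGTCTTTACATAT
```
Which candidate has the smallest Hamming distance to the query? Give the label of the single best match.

Hamming distances to query — S1: 5; S2: 3; S3: 2.
Smallest is S3 with 2 mismatches.

S3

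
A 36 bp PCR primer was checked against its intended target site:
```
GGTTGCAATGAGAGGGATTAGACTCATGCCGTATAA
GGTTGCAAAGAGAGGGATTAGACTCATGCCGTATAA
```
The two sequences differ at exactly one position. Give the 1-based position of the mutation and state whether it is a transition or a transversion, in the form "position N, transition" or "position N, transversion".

Position 9 changes T→A. T is a pyrimidine and A is a purine, so this is a transversion.

position 9, transversion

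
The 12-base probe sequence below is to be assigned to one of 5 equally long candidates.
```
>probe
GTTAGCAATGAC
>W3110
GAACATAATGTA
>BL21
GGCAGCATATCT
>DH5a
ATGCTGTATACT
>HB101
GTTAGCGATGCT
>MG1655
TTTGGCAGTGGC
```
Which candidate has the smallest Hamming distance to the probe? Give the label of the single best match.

Hamming distances to probe — W3110: 7; BL21: 7; DH5a: 9; HB101: 3; MG1655: 4.
Smallest is HB101 with 3 mismatches.

HB101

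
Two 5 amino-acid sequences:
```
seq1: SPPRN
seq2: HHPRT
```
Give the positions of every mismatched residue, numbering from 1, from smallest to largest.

1, 2, 5

Scanning 1-based: 1: S/H; 2: P/H; 5: N/T.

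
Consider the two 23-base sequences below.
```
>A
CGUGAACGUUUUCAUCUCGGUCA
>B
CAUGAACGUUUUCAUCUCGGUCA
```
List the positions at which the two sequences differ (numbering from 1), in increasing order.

Scanning 1-based: 2: G/A.

2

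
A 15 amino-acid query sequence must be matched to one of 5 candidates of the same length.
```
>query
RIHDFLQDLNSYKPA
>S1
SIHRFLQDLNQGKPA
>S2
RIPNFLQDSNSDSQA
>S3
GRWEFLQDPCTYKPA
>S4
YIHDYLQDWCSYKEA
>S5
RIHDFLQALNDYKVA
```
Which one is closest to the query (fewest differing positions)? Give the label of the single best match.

S5

Hamming distances to query — S1: 4; S2: 6; S3: 7; S4: 5; S5: 3.
Smallest is S5 with 3 mismatches.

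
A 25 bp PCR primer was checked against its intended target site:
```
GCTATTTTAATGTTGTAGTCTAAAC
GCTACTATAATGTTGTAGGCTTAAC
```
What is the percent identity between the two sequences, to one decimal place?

84.0%

Mismatches at positions 5, 7, 19, 22 (1-based): 4 of 25.
Identical positions: 21/25 = 84% → 84.0%.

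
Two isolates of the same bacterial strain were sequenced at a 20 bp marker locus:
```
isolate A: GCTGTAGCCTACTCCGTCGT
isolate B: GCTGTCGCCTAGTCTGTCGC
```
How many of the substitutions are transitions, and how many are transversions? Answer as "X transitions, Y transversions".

Transitions (purine↔purine or pyrimidine↔pyrimidine): 15 C→T, 20 T→C.
Transversions (purine↔pyrimidine): 6 A→C, 12 C→G.

2 transitions, 2 transversions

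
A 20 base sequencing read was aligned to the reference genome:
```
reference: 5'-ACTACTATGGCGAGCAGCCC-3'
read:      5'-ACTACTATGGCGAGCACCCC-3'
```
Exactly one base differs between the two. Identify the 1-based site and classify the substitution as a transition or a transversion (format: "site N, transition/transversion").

The sequences differ only at site 17: G→C (purine→pyrimidine), a transversion.

site 17, transversion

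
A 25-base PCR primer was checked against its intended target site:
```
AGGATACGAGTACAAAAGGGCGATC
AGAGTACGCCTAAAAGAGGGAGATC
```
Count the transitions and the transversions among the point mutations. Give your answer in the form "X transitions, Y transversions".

Transitions (purine↔purine or pyrimidine↔pyrimidine): 3 G→A, 4 A→G, 16 A→G.
Transversions (purine↔pyrimidine): 9 A→C, 10 G→C, 13 C→A, 21 C→A.

3 transitions, 4 transversions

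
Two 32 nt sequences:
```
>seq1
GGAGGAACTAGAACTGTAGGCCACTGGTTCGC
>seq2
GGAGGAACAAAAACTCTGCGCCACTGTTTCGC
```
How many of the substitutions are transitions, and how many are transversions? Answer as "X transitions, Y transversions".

2 transitions, 4 transversions

Mismatches (1-based):
site 9: T→A (pyrimidine→purine, transversion)
site 11: G→A (purine→purine, transition)
site 16: G→C (purine→pyrimidine, transversion)
site 18: A→G (purine→purine, transition)
site 19: G→C (purine→pyrimidine, transversion)
site 27: G→T (purine→pyrimidine, transversion)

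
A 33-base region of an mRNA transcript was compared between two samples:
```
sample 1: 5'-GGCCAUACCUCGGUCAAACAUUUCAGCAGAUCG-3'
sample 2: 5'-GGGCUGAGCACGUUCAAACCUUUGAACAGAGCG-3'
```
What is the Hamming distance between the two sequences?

10

The sequences differ at bases 3, 5, 6, 8, 10, 13, 20, 24, 26, 31 (1-based) — 10 in total.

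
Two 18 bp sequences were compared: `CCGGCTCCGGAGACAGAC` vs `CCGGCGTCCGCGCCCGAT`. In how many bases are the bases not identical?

Comparing position by position, 7 bases differ: 6 (T/G), 7 (C/T), 9 (G/C), 11 (A/C), 13 (A/C), 15 (A/C), 18 (C/T).

7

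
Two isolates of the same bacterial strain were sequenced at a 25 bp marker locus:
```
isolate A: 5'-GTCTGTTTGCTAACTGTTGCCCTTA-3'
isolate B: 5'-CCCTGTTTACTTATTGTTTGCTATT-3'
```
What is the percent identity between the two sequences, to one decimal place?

60.0%

10 positions differ (1, 2, 9, 12, 14, 19, 20, 22, 23, 25), so 15 of 25 match: 15/25 = 60%.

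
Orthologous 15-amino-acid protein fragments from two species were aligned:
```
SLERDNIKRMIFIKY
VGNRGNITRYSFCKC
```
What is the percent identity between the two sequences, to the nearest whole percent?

9 positions differ (1, 2, 3, 5, 8, 10, 11, 13, 15), so 6 of 15 match: 6/15 = 40%.

40%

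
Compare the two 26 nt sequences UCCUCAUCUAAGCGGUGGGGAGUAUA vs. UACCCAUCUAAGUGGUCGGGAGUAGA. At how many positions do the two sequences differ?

Comparing position by position, 5 positions differ: 2 (C/A), 4 (U/C), 13 (C/U), 17 (G/C), 25 (U/G).

5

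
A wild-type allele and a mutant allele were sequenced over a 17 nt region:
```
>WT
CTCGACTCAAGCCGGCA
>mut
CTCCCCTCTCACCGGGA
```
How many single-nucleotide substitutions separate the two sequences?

6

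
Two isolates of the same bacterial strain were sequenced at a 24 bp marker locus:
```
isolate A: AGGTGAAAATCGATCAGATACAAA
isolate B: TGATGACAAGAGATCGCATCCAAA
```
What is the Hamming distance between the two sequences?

8

Comparing position by position, 8 sites differ: 1 (A/T), 3 (G/A), 7 (A/C), 10 (T/G), 11 (C/A), 16 (A/G), 17 (G/C), 20 (A/C).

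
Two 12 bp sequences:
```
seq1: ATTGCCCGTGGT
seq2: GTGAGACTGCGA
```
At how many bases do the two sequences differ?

9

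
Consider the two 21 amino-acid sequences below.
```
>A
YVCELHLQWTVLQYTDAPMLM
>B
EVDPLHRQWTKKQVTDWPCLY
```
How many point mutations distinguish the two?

10

The sequences differ at positions 1, 3, 4, 7, 11, 12, 14, 17, 19, 21 (1-based) — 10 in total.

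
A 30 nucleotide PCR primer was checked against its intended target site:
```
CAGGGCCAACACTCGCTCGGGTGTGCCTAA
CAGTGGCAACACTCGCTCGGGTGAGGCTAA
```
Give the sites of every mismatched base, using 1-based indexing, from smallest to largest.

4, 6, 24, 26

Differences at site 4 (G→T), site 6 (C→G), site 24 (T→A), site 26 (C→G).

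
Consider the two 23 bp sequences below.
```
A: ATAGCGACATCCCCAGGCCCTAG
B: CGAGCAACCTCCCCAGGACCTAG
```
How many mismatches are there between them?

5

The sequences differ at bases 1, 2, 6, 9, 18 (1-based) — 5 in total.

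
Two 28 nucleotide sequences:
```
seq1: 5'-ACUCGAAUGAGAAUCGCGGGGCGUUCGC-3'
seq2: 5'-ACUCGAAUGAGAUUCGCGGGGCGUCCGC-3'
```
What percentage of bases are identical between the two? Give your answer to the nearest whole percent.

2 positions differ (13, 25), so 26 of 28 match: 26/28 = 92.86%.

93%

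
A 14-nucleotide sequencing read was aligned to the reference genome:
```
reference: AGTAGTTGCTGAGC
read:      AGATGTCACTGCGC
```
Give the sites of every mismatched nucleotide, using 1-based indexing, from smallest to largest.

Scanning 1-based: 3: T/A; 4: A/T; 7: T/C; 8: G/A; 12: A/C.

3, 4, 7, 8, 12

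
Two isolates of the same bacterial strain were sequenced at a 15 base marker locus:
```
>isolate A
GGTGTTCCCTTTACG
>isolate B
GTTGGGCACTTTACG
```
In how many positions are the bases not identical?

Mismatches (1-based): position 2: G→T; position 5: T→G; position 6: T→G; position 8: C→A.

4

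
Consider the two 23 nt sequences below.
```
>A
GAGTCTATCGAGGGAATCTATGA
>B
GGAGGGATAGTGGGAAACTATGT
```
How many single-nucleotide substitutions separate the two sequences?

Comparing position by position, 9 positions differ: 2 (A/G), 3 (G/A), 4 (T/G), 5 (C/G), 6 (T/G), 9 (C/A), 11 (A/T), 17 (T/A), 23 (A/T).

9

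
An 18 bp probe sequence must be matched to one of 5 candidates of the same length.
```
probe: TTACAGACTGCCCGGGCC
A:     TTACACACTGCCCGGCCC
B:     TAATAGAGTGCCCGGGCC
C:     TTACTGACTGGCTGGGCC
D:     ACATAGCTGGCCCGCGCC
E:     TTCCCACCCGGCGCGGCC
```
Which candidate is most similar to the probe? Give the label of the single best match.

A

A differs at 2 positions; B differs at 3 positions; C differs at 3 positions; D differs at 7 positions; E differs at 8 positions. The closest is A.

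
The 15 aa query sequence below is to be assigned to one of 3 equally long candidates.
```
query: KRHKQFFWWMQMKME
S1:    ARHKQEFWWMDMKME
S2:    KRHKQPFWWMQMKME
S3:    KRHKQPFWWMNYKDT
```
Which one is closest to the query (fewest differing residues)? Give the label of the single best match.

S1 differs at 3 residues; S2 differs at 1 residue; S3 differs at 5 residues. The closest is S2.

S2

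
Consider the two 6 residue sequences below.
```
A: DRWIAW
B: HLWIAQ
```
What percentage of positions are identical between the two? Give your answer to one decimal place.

Mismatches at positions 1, 2, 6 (1-based): 3 of 6.
Identical positions: 3/6 = 50% → 50.0%.

50.0%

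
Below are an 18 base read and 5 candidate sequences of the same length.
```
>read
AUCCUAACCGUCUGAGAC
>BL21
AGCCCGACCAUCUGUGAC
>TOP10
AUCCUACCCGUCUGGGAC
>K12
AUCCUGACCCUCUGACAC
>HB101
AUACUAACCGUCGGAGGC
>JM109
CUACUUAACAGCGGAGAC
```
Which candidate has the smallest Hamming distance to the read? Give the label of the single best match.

BL21 differs at 5 bases; TOP10 differs at 2 bases; K12 differs at 3 bases; HB101 differs at 3 bases; JM109 differs at 7 bases. The closest is TOP10.

TOP10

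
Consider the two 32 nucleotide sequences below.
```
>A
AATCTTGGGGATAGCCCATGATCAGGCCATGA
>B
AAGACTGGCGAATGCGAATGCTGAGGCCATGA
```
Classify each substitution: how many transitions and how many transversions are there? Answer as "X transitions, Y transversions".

1 transition, 9 transversions

Mismatches (1-based):
position 3: T→G (pyrimidine→purine, transversion)
position 4: C→A (pyrimidine→purine, transversion)
position 5: T→C (pyrimidine→pyrimidine, transition)
position 9: G→C (purine→pyrimidine, transversion)
position 12: T→A (pyrimidine→purine, transversion)
position 13: A→T (purine→pyrimidine, transversion)
position 16: C→G (pyrimidine→purine, transversion)
position 17: C→A (pyrimidine→purine, transversion)
position 21: A→C (purine→pyrimidine, transversion)
position 23: C→G (pyrimidine→purine, transversion)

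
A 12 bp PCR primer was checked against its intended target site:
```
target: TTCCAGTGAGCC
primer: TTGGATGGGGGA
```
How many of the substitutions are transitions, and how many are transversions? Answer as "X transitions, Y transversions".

1 transition, 6 transversions

Mismatches (1-based):
position 3: C→G (pyrimidine→purine, transversion)
position 4: C→G (pyrimidine→purine, transversion)
position 6: G→T (purine→pyrimidine, transversion)
position 7: T→G (pyrimidine→purine, transversion)
position 9: A→G (purine→purine, transition)
position 11: C→G (pyrimidine→purine, transversion)
position 12: C→A (pyrimidine→purine, transversion)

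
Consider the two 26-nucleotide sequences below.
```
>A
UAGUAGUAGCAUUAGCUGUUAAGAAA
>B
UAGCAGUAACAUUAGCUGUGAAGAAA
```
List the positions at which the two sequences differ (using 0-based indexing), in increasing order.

3, 8, 19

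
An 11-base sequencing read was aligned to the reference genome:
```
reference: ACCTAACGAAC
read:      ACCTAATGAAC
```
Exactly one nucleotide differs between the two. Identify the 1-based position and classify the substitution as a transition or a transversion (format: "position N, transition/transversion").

Position 7 changes C→T. C is a pyrimidine and T is a pyrimidine, so this is a transition.

position 7, transition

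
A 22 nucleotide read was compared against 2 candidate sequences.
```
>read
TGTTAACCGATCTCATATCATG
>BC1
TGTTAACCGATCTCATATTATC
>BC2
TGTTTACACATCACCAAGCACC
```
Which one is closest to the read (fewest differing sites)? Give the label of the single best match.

Hamming distances to read — BC1: 2; BC2: 9.
Smallest is BC1 with 2 mismatches.

BC1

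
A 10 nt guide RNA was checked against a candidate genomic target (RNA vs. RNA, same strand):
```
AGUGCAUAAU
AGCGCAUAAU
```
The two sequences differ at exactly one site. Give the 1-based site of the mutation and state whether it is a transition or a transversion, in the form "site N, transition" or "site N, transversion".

The sequences differ only at site 3: U→C (pyrimidine→pyrimidine), a transition.

site 3, transition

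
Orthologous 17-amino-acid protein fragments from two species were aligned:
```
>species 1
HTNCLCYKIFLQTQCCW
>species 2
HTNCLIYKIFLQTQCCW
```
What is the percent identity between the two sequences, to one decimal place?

Mismatch at position 6 (1-based): 1 of 17.
Identical positions: 16/17 = 94.12% → 94.1%.

94.1%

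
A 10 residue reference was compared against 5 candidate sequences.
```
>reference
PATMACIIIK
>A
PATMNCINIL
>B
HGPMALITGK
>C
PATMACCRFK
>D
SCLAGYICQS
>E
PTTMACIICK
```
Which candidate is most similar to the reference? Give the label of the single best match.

Hamming distances to reference — A: 3; B: 6; C: 3; D: 9; E: 2.
Smallest is E with 2 mismatches.

E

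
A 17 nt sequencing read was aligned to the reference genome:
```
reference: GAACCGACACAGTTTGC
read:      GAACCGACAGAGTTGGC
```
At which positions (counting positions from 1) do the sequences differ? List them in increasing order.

Differences at position 10 (C→G), position 15 (T→G).

10, 15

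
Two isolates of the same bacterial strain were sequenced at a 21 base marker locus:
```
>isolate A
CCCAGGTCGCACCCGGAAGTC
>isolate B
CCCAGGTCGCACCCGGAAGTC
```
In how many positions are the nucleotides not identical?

The two sequences are identical at every position.

0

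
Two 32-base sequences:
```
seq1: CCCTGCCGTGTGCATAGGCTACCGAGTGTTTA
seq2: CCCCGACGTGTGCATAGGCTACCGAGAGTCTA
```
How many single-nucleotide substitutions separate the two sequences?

4

The sequences differ at positions 4, 6, 27, 30 (1-based) — 4 in total.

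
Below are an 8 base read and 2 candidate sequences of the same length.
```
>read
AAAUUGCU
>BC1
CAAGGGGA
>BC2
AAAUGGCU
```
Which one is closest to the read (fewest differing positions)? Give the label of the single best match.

BC2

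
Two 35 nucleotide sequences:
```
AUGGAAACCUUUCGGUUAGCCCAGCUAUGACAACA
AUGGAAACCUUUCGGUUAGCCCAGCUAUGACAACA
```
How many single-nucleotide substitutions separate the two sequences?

No positions differ; the sequences are identical.

0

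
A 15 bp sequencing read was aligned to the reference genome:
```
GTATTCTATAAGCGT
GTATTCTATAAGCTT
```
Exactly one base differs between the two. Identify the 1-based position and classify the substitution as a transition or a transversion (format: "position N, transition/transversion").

The sequences differ only at position 14: G→T (purine→pyrimidine), a transversion.

position 14, transversion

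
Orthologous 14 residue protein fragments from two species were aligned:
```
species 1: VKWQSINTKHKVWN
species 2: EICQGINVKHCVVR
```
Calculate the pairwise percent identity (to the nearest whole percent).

8 positions differ (1, 2, 3, 5, 8, 11, 13, 14), so 6 of 14 match: 6/14 = 42.86%.

43%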